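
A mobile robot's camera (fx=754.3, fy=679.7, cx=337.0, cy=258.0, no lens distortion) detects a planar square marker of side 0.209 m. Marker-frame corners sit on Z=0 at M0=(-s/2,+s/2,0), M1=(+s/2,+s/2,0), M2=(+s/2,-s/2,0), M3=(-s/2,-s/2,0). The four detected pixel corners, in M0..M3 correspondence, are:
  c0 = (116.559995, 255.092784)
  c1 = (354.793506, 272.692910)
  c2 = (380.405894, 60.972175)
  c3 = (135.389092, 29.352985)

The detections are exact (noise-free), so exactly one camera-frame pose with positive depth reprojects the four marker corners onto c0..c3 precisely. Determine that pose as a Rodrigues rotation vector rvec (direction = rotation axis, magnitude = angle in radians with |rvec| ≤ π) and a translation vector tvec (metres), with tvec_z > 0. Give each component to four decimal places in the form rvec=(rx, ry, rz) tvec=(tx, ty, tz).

rvec=(0.1149, -0.1848, 0.0954) tvec=(-0.0751, -0.0973, 0.6533)

Intrinsics K: fx=754.3, fy=679.7, cx=337.0, cy=258.0
Marker side s = 0.209 m; corners in marker frame (Z=0):
  M0 = (-0.1045, +0.1045, 0)
  M1 = (+0.1045, +0.1045, 0)
  M2 = (+0.1045, -0.1045, 0)
  M3 = (-0.1045, -0.1045, 0)
Detected image corners:
  c0 = (116.559995, 255.092784) px
  c1 = (354.793506, 272.692910) px
  c2 = (380.405894, 60.972175) px
  c3 = (135.389092, 29.352985) px
Planar DLT: solve 8×8 A·h = b for H (H[2,2]=1):
  H  [+1227.04282 -67.11025 +250.24348]
  H  [+161.77723 +1070.40244 +156.73719]
  H  [+0.28857 +0.16086 +1.00000]
B = K⁻¹H; ‖b₁‖=1.530753, ‖b₂‖=1.530753; λ = 2/(‖b₁‖+‖b₂‖) = 0.653273, sign → tz>0 ⇒ λ=+0.653273
r₁ = λ·B[:,0] = (+0.97848,+0.08393,+0.18851); r₂ = λ·B[:,1] = (-0.10507,+0.98890,+0.10509)
r₃ = r₁×r₂ = (-0.17760,-0.12263,+0.97643); SVD([r₁ r₂ r₃]) → R = UVᵀ:
  R  [+0.97848 -0.10507 -0.17760]
  R  [+0.08393 +0.98890 -0.12263]
  R  [+0.18851 +0.10509 +0.97643]
t = (-0.07514, -0.09733, +0.65327) m
tr R = 2.943807; θ = arccos((tr R − 1)/2) = 0.237610 rad = 13.614°
axis k = ((R−Rᵀ)₃₂, (R−Rᵀ)₁₃, (R−Rᵀ)₂₁) / (2 sinθ) = (+0.483724, -0.777702, +0.401485)
rvec = θ·k = (+0.114938, -0.184790, +0.095397)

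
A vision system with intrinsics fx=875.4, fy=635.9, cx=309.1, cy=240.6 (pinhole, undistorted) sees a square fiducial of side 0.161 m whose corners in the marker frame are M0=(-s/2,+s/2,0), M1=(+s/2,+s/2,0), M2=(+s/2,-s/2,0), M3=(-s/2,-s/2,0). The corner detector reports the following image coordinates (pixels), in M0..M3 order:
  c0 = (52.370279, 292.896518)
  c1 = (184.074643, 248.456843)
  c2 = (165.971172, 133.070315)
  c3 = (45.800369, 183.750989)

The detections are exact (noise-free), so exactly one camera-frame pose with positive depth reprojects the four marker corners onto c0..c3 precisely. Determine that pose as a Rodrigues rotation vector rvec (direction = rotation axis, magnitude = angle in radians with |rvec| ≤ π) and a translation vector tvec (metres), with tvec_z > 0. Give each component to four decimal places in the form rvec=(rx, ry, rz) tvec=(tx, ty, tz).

Intrinsics K: fx=875.4, fy=635.9, cx=309.1, cy=240.6
Marker side s = 0.161 m; corners in marker frame (Z=0):
  M0 = (-0.0805, +0.0805, 0)
  M1 = (+0.0805, +0.0805, 0)
  M2 = (+0.0805, -0.0805, 0)
  M3 = (-0.0805, -0.0805, 0)
Detected image corners:
  c0 = (52.370279, 292.896518) px
  c1 = (184.074643, 248.456843) px
  c2 = (165.971172, 133.070315) px
  c3 = (45.800369, 183.750989) px
Planar DLT: solve 8×8 A·h = b for H (H[2,2]=1):
  H  [+717.66407 +17.44146 +108.94569]
  H  [-416.97392 +586.21771 +213.30003]
  H  [-0.56290 -0.51369 +1.00000]
B = K⁻¹H; ‖b₁‖=1.245139, ‖b₂‖=1.245139; λ = 2/(‖b₁‖+‖b₂‖) = 0.803123, sign → tz>0 ⇒ λ=+0.803123
r₁ = λ·B[:,0] = (+0.81804,-0.35558,-0.45208); r₂ = λ·B[:,1] = (+0.16167,+0.89647,-0.41255)
r₃ = r₁×r₂ = (+0.55197,+0.26440,+0.79084); SVD([r₁ r₂ r₃]) → R = UVᵀ:
  R  [+0.81804 +0.16167 +0.55197]
  R  [-0.35558 +0.89647 +0.26440]
  R  [-0.45208 -0.41255 +0.79084]
t = (-0.18363, -0.03448, +0.80312) m
tr R = 2.505345; θ = arccos((tr R − 1)/2) = 0.718684 rad = 41.178°
axis k = ((R−Rᵀ)₃₂, (R−Rᵀ)₁₃, (R−Rᵀ)₂₁) / (2 sinθ) = (-0.514092, +0.762502, -0.392810)
rvec = θ·k = (-0.369470, +0.547998, -0.282307)

rvec=(-0.3695, 0.5480, -0.2823) tvec=(-0.1836, -0.0345, 0.8031)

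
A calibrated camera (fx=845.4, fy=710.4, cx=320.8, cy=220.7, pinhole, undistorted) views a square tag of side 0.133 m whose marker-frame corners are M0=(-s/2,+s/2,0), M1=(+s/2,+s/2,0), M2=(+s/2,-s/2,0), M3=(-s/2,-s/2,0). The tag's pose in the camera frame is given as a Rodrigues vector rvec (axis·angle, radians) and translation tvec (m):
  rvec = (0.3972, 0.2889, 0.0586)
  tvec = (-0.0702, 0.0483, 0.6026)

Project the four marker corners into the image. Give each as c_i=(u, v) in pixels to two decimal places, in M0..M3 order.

c0=(145.66, 332.91) c1=(311.76, 356.80) c2=(310.93, 213.75) c3=(130.40, 196.29)

Intrinsics K: fx=845.4, fy=710.4, cx=320.8, cy=220.7
Marker side s = 0.133 m; corners in marker frame (Z=0):
  M0 = (-0.0665, +0.0665, 0)
  M1 = (+0.0665, +0.0665, 0)
  M2 = (+0.0665, -0.0665, 0)
  M3 = (-0.0665, -0.0665, 0)
rvec = (0.3972, 0.2889, 0.0586), |rvec| = θ = 0.49464 rad = 28.341°
Rodrigues: sinθ=0.47471, 1−cosθ=0.11986; R = I + sinθ·[k]× + (1−cosθ)·[k]×²:
    [+0.95743 -0.00002 +0.28867]
    [+0.11245 +0.92103 -0.37291]
    [-0.26586 +0.38949 +0.88182]
t = (-0.0702, 0.0483, 0.6026) m
M0: Pc = R·M0+t = (-0.13387, +0.10207, +0.64618); u = 845.4·(-0.13387)/0.64618 + 320.8 = 145.6567, v = 710.4·(+0.10207)/0.64618 + 220.7 = 332.9142
M1: Pc = R·M1+t = (-0.00653, +0.11703, +0.61082); u = 845.4·(-0.00653)/0.61082 + 320.8 = 311.7588, v = 710.4·(+0.11703)/0.61082 + 220.7 = 356.8048
M2: Pc = R·M2+t = (-0.00653, -0.00547, +0.55902); u = 845.4·(-0.00653)/0.55902 + 320.8 = 310.9258, v = 710.4·(-0.00547)/0.55902 + 220.7 = 213.7485
M3: Pc = R·M3+t = (-0.13387, -0.02043, +0.59438); u = 845.4·(-0.13387)/0.59438 + 320.8 = 130.3967, v = 710.4·(-0.02043)/0.59438 + 220.7 = 196.2861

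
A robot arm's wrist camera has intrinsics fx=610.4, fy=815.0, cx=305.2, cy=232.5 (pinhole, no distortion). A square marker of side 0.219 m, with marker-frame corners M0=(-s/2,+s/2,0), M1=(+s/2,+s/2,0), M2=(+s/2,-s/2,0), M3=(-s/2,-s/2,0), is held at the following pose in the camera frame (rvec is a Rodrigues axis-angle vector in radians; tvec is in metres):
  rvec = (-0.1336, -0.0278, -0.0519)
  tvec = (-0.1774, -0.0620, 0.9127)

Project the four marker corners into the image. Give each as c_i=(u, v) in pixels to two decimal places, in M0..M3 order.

Intrinsics K: fx=610.4, fy=815.0, cx=305.2, cy=232.5
Marker side s = 0.219 m; corners in marker frame (Z=0):
  M0 = (-0.1095, +0.1095, 0)
  M1 = (+0.1095, +0.1095, 0)
  M2 = (+0.1095, -0.1095, 0)
  M3 = (-0.1095, -0.1095, 0)
rvec = (-0.1336, -0.0278, -0.0519), |rvec| = θ = 0.14600 rad = 8.365°
Rodrigues: sinθ=0.14548, 1−cosθ=0.01064; R = I + sinθ·[k]× + (1−cosθ)·[k]×²:
    [+0.99827 +0.05357 -0.02424]
    [-0.04986 +0.98975 +0.13385]
    [+0.03116 -0.13241 +0.99071]
t = (-0.1774, -0.0620, 0.9127) m
M0: Pc = R·M0+t = (-0.28084, +0.05184, +0.89479); u = 610.4·(-0.28084)/0.89479 + 305.2 = 113.6157, v = 815.0·(+0.05184)/0.89479 + 232.5 = 279.7148
M1: Pc = R·M1+t = (-0.06222, +0.04092, +0.90161); u = 610.4·(-0.06222)/0.90161 + 305.2 = 263.0741, v = 815.0·(+0.04092)/0.90161 + 232.5 = 269.4867
M2: Pc = R·M2+t = (-0.07396, -0.17584, +0.93061); u = 610.4·(-0.07396)/0.93061 + 305.2 = 256.6917, v = 815.0·(-0.17584)/0.93061 + 232.5 = 78.5072
M3: Pc = R·M3+t = (-0.29258, -0.16492, +0.92379); u = 610.4·(-0.29258)/0.92379 + 305.2 = 111.8775, v = 815.0·(-0.16492)/0.92379 + 232.5 = 87.0035

c0=(113.62, 279.71) c1=(263.07, 269.49) c2=(256.69, 78.51) c3=(111.88, 87.00)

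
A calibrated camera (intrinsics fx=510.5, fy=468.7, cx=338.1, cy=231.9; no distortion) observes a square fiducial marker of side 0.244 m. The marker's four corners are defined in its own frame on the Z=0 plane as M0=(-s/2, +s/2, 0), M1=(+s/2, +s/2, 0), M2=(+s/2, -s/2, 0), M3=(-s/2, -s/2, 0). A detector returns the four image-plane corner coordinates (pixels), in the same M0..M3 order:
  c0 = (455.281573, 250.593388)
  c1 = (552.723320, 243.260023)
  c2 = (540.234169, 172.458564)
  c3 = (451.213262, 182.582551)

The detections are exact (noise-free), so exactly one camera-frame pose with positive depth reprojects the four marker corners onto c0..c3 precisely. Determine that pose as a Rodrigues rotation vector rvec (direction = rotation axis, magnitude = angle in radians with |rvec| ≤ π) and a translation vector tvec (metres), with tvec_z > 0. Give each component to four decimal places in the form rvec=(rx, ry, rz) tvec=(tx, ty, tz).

Intrinsics K: fx=510.5, fy=468.7, cx=338.1, cy=231.9
Marker side s = 0.244 m; corners in marker frame (Z=0):
  M0 = (-0.1220, +0.1220, 0)
  M1 = (+0.1220, +0.1220, 0)
  M2 = (+0.1220, -0.1220, 0)
  M3 = (-0.1220, -0.1220, 0)
Detected image corners:
  c0 = (455.281573, 250.593388) px
  c1 = (552.723320, 243.260023) px
  c2 = (540.234169, 172.458564) px
  c3 = (451.213262, 182.582551) px
Planar DLT: solve 8×8 A·h = b for H (H[2,2]=1):
  H  [+276.88250 -142.26920 +498.49689]
  H  [-80.37394 +209.68500 +210.84626]
  H  [-0.20900 -0.35161 +1.00000]
B = K⁻¹H; ‖b₁‖=0.715402, ‖b₂‖=0.715402; λ = 2/(‖b₁‖+‖b₂‖) = 1.397816, sign → tz>0 ⇒ λ=+1.397816
r₁ = λ·B[:,0] = (+0.95163,-0.09515,-0.29215); r₂ = λ·B[:,1] = (-0.06404,+0.86853,-0.49149)
r₃ = r₁×r₂ = (+0.30051,+0.48643,+0.82042); SVD([r₁ r₂ r₃]) → R = UVᵀ:
  R  [+0.95163 -0.06404 +0.30051]
  R  [-0.09515 +0.86853 +0.48643]
  R  [-0.29215 -0.49149 +0.82042]
t = (+0.43919, -0.06279, +1.39782) m
tr R = 2.640571; θ = arccos((tr R − 1)/2) = 0.608886 rad = 34.887°
axis k = ((R−Rᵀ)₃₂, (R−Rᵀ)₁₃, (R−Rᵀ)₂₁) / (2 sinθ) = (-0.854891, +0.518095, -0.027199)
rvec = θ·k = (-0.520531, +0.315461, -0.016561)

rvec=(-0.5205, 0.3155, -0.0166) tvec=(0.4392, -0.0628, 1.3978)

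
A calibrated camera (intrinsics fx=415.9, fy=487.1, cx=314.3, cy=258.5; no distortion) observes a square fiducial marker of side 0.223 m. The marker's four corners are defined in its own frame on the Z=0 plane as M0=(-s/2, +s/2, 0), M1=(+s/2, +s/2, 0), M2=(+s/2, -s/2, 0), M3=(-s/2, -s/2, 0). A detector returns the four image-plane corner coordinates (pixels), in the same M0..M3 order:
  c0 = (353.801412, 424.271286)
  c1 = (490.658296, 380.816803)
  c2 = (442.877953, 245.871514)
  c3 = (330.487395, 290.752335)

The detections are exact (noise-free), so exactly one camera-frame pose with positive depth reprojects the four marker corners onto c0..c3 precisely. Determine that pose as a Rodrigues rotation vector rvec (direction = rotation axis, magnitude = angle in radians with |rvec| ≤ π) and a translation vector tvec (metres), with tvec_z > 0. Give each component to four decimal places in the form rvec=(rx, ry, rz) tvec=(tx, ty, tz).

rvec=(-0.5821, 0.3235, -0.2620) tvec=(0.1506, 0.1068, 0.7248)

Intrinsics K: fx=415.9, fy=487.1, cx=314.3, cy=258.5
Marker side s = 0.223 m; corners in marker frame (Z=0):
  M0 = (-0.1115, +0.1115, 0)
  M1 = (+0.1115, +0.1115, 0)
  M2 = (+0.1115, -0.1115, 0)
  M3 = (-0.1115, -0.1115, 0)
Detected image corners:
  c0 = (353.801412, 424.271286) px
  c1 = (490.658296, 380.816803) px
  c2 = (442.877953, 245.871514) px
  c3 = (330.487395, 290.752335) px
Planar DLT: solve 8×8 A·h = b for H (H[2,2]=1):
  H  [+429.27694 -162.97468 +400.74335]
  H  [-301.78372 +336.03326 +330.25742]
  H  [-0.30838 -0.79240 +1.00000]
B = K⁻¹H; ‖b₁‖=1.379747, ‖b₂‖=1.379747; λ = 2/(‖b₁‖+‖b₂‖) = 0.724771, sign → tz>0 ⇒ λ=+0.724771
r₁ = λ·B[:,0] = (+0.91699,-0.33042,-0.22351); r₂ = λ·B[:,1] = (+0.15000,+0.80478,-0.57431)
r₃ = r₁×r₂ = (+0.36964,+0.49311,+0.78753); SVD([r₁ r₂ r₃]) → R = UVᵀ:
  R  [+0.91699 +0.15000 +0.36964]
  R  [-0.33042 +0.80478 +0.49311]
  R  [-0.22351 -0.57431 +0.78753]
t = (+0.15064, +0.10677, +0.72477) m
tr R = 2.509300; θ = arccos((tr R − 1)/2) = 0.715676 rad = 41.005°
axis k = ((R−Rᵀ)₃₂, (R−Rᵀ)₁₃, (R−Rᵀ)₂₁) / (2 sinθ) = (-0.813425, +0.452003, -0.366106)
rvec = θ·k = (-0.582149, +0.323487, -0.262013)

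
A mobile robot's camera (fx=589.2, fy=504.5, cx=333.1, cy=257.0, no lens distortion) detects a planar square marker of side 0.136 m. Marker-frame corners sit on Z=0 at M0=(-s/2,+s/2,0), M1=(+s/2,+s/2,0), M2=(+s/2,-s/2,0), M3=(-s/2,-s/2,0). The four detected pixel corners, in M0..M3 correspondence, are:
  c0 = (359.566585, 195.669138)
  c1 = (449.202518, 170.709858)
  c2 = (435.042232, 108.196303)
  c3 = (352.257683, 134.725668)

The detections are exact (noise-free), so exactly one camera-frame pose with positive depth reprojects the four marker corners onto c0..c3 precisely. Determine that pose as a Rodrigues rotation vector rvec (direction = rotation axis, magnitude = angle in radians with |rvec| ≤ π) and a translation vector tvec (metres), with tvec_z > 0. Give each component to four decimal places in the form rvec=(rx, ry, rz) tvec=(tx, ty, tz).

rvec=(-0.4630, 0.4254, -0.1707) tvec=(0.0957, -0.1826, 0.8737)

Intrinsics K: fx=589.2, fy=504.5, cx=333.1, cy=257.0
Marker side s = 0.136 m; corners in marker frame (Z=0):
  M0 = (-0.0680, +0.0680, 0)
  M1 = (+0.0680, +0.0680, 0)
  M2 = (+0.0680, -0.0680, 0)
  M3 = (-0.0680, -0.0680, 0)
Detected image corners:
  c0 = (359.566585, 195.669138) px
  c1 = (449.202518, 170.709858) px
  c2 = (435.042232, 108.196303) px
  c3 = (352.257683, 134.725668) px
Planar DLT: solve 8×8 A·h = b for H (H[2,2]=1):
  H  [+469.59885 -134.59599 +397.62236]
  H  [-251.87877 +372.47906 +151.56423]
  H  [-0.40947 -0.53337 +1.00000]
B = K⁻¹H; ‖b₁‖=1.144542, ‖b₂‖=1.144542; λ = 2/(‖b₁‖+‖b₂‖) = 0.873712, sign → tz>0 ⇒ λ=+0.873712
r₁ = λ·B[:,0] = (+0.89862,-0.25396,-0.35776); r₂ = λ·B[:,1] = (+0.06387,+0.88247,-0.46602)
r₃ = r₁×r₂ = (+0.43406,+0.39592,+0.80922); SVD([r₁ r₂ r₃]) → R = UVᵀ:
  R  [+0.89862 +0.06387 +0.43406]
  R  [-0.25396 +0.88247 +0.39592]
  R  [-0.35776 -0.46602 +0.80922]
t = (+0.09568, -0.18260, +0.87371) m
tr R = 2.590304; θ = arccos((tr R − 1)/2) = 0.651538 rad = 37.330°
axis k = ((R−Rᵀ)₃₂, (R−Rᵀ)₁₃, (R−Rᵀ)₂₁) / (2 sinθ) = (-0.710685, +0.652878, -0.262061)
rvec = θ·k = (-0.463039, +0.425375, -0.170743)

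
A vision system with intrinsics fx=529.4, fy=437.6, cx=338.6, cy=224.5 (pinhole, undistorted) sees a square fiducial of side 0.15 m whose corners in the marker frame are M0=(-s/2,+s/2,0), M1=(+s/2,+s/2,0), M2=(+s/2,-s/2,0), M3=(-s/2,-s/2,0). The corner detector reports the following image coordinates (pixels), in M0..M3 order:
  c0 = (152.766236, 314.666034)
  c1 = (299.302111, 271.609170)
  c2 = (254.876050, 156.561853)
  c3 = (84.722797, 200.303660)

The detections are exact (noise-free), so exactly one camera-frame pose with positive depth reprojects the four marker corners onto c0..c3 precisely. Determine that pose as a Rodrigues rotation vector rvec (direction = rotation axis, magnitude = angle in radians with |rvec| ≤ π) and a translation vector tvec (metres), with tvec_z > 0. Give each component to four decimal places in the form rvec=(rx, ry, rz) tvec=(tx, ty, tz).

rvec=(0.4280, -0.2175, -0.2905) tvec=(-0.1272, 0.0164, 0.4912)

Intrinsics K: fx=529.4, fy=437.6, cx=338.6, cy=224.5
Marker side s = 0.15 m; corners in marker frame (Z=0):
  M0 = (-0.0750, +0.0750, 0)
  M1 = (+0.0750, +0.0750, 0)
  M2 = (+0.0750, -0.0750, 0)
  M3 = (-0.0750, -0.0750, 0)
Detected image corners:
  c0 = (152.766236, 314.666034) px
  c1 = (299.302111, 271.609170) px
  c2 = (254.876050, 156.561853) px
  c3 = (84.722797, 200.303660) px
Planar DLT: solve 8×8 A·h = b for H (H[2,2]=1):
  H  [+1109.07540 +549.10029 +201.55252]
  H  [-219.25236 +974.36862 +239.12662]
  H  [+0.29656 +0.88902 +1.00000]
B = K⁻¹H; ‖b₁‖=2.035858, ‖b₂‖=2.035858; λ = 2/(‖b₁‖+‖b₂‖) = 0.491194, sign → tz>0 ⇒ λ=+0.491194
r₁ = λ·B[:,0] = (+0.93587,-0.32084,+0.14567); r₂ = λ·B[:,1] = (+0.23017,+0.86967,+0.43668)
r₃ = r₁×r₂ = (-0.26679,-0.37515,+0.88774); SVD([r₁ r₂ r₃]) → R = UVᵀ:
  R  [+0.93587 +0.23017 -0.26679]
  R  [-0.32084 +0.86967 -0.37515]
  R  [+0.14567 +0.43668 +0.88774]
t = (-0.12716, +0.01642, +0.49119) m
tr R = 2.693281; θ = arccos((tr R − 1)/2) = 0.561156 rad = 32.152°
axis k = ((R−Rᵀ)₃₂, (R−Rᵀ)₁₃, (R−Rᵀ)₂₁) / (2 sinθ) = (+0.762762, -0.387525, -0.517705)
rvec = θ·k = (+0.428029, -0.217462, -0.290513)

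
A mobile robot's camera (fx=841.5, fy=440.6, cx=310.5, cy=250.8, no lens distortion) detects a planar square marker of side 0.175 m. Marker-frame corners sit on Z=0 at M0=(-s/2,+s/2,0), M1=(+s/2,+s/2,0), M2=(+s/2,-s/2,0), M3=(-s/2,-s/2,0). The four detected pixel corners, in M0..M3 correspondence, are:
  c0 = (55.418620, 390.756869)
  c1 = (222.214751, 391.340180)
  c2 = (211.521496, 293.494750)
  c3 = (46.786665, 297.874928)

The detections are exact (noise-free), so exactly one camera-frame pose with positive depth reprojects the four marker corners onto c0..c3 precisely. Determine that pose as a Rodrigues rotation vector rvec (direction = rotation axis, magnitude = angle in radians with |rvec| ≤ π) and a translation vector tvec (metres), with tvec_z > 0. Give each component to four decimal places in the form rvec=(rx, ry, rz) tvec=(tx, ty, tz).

Intrinsics K: fx=841.5, fy=440.6, cx=310.5, cy=250.8
Marker side s = 0.175 m; corners in marker frame (Z=0):
  M0 = (-0.0875, +0.0875, 0)
  M1 = (+0.0875, +0.0875, 0)
  M2 = (+0.0875, -0.0875, 0)
  M3 = (-0.0875, -0.0875, 0)
Detected image corners:
  c0 = (55.418620, 390.756869) px
  c1 = (222.214751, 391.340180) px
  c2 = (211.521496, 293.494750) px
  c3 = (46.786665, 297.874928) px
Planar DLT: solve 8×8 A·h = b for H (H[2,2]=1):
  H  [+907.21100 +47.87163 +131.79801]
  H  [-113.40469 +526.14046 +343.16760]
  H  [-0.29849 -0.05366 +1.00000]
B = K⁻¹H; ‖b₁‖=1.228260, ‖b₂‖=1.228260; λ = 2/(‖b₁‖+‖b₂‖) = 0.814160, sign → tz>0 ⇒ λ=+0.814160
r₁ = λ·B[:,0] = (+0.96740,-0.07122,-0.24301); r₂ = λ·B[:,1] = (+0.06244,+0.99709,-0.04369)
r₃ = r₁×r₂ = (+0.24542,+0.02709,+0.96904); SVD([r₁ r₂ r₃]) → R = UVᵀ:
  R  [+0.96740 +0.06244 +0.24542]
  R  [-0.07122 +0.99709 +0.02709]
  R  [-0.24301 -0.04369 +0.96904]
t = (-0.17290, +0.17068, +0.81416) m
tr R = 2.933535; θ = arccos((tr R − 1)/2) = 0.258527 rad = 14.813°
axis k = ((R−Rᵀ)₃₂, (R−Rᵀ)₁₃, (R−Rᵀ)₂₁) / (2 sinθ) = (-0.138420, +0.955252, -0.261405)
rvec = θ·k = (-0.035785, +0.246959, -0.067580)

rvec=(-0.0358, 0.2470, -0.0676) tvec=(-0.1729, 0.1707, 0.8142)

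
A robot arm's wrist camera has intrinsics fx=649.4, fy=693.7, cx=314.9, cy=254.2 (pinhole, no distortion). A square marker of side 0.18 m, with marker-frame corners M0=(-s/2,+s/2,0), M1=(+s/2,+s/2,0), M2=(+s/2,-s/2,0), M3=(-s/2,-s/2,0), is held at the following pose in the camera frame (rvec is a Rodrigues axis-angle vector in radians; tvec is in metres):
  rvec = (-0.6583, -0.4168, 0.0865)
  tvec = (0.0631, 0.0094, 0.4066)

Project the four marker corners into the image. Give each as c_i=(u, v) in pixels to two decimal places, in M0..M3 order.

Intrinsics K: fx=649.4, fy=693.7, cx=314.9, cy=254.2
Marker side s = 0.18 m; corners in marker frame (Z=0):
  M0 = (-0.0900, +0.0900, 0)
  M1 = (+0.0900, +0.0900, 0)
  M2 = (+0.0900, -0.0900, 0)
  M3 = (-0.0900, -0.0900, 0)
rvec = (-0.6583, -0.4168, 0.0865), |rvec| = θ = 0.78394 rad = 44.917°
Rodrigues: sinθ=0.70608, 1−cosθ=0.29186; R = I + sinθ·[k]× + (1−cosθ)·[k]×²:
    [+0.91394 +0.05240 -0.40244]
    [+0.20821 +0.79064 +0.57579]
    [+0.34836 -0.61004 +0.71169]
t = (0.0631, 0.0094, 0.4066) m
M0: Pc = R·M0+t = (-0.01444, +0.06182, +0.32034); u = 649.4·(-0.01444)/0.32034 + 314.9 = 285.6291, v = 693.7·(+0.06182)/0.32034 + 254.2 = 388.0662
M1: Pc = R·M1+t = (+0.15007, +0.09930, +0.38305); u = 649.4·(+0.15007)/0.38305 + 314.9 = 569.3216, v = 693.7·(+0.09930)/0.38305 + 254.2 = 434.0261
M2: Pc = R·M2+t = (+0.14064, -0.04302, +0.49286); u = 649.4·(+0.14064)/0.49286 + 314.9 = 500.2100, v = 693.7·(-0.04302)/0.49286 + 254.2 = 193.6513
M3: Pc = R·M3+t = (-0.02387, -0.08050, +0.43015); u = 649.4·(-0.02387)/0.43015 + 314.9 = 278.8623, v = 693.7·(-0.08050)/0.43015 + 254.2 = 124.3836

c0=(285.63, 388.07) c1=(569.32, 434.03) c2=(500.21, 193.65) c3=(278.86, 124.38)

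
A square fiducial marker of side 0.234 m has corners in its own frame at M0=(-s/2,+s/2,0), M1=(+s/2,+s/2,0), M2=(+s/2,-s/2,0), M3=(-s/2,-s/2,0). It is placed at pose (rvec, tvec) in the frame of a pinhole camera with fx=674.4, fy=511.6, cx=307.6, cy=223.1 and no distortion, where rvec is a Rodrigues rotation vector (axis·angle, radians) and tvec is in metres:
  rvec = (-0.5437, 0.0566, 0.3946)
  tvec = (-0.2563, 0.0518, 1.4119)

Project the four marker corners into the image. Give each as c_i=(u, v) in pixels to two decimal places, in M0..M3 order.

Intrinsics K: fx=674.4, fy=511.6, cx=307.6, cy=223.1
Marker side s = 0.234 m; corners in marker frame (Z=0):
  M0 = (-0.1170, +0.1170, 0)
  M1 = (+0.1170, +0.1170, 0)
  M2 = (+0.1170, -0.1170, 0)
  M3 = (-0.1170, -0.1170, 0)
rvec = (-0.5437, 0.0566, 0.3946), |rvec| = θ = 0.67418 rad = 38.628°
Rodrigues: sinθ=0.62426, 1−cosθ=0.21878; R = I + sinθ·[k]× + (1−cosθ)·[k]×²:
    [+0.92351 -0.38019 -0.05086]
    [+0.35057 +0.78276 +0.51419]
    [-0.15568 -0.49269 +0.85617]
t = (-0.2563, 0.0518, 1.4119) m
M0: Pc = R·M0+t = (-0.40883, +0.10237, +1.37247); u = 674.4·(-0.40883)/1.37247 + 307.6 = 106.7089, v = 511.6·(+0.10237)/1.37247 + 223.1 = 261.2580
M1: Pc = R·M1+t = (-0.19273, +0.18440, +1.33604); u = 674.4·(-0.19273)/1.33604 + 307.6 = 210.3137, v = 511.6·(+0.18440)/1.33604 + 223.1 = 293.7106
M2: Pc = R·M2+t = (-0.10377, +0.00123, +1.45133); u = 674.4·(-0.10377)/1.45133 + 307.6 = 259.3818, v = 511.6·(+0.00123)/1.45133 + 223.1 = 223.5348
M3: Pc = R·M3+t = (-0.31987, -0.08080, +1.48776); u = 674.4·(-0.31987)/1.48776 + 307.6 = 162.6041, v = 511.6·(-0.08080)/1.48776 + 223.1 = 195.3153

c0=(106.71, 261.26) c1=(210.31, 293.71) c2=(259.38, 223.53) c3=(162.60, 195.32)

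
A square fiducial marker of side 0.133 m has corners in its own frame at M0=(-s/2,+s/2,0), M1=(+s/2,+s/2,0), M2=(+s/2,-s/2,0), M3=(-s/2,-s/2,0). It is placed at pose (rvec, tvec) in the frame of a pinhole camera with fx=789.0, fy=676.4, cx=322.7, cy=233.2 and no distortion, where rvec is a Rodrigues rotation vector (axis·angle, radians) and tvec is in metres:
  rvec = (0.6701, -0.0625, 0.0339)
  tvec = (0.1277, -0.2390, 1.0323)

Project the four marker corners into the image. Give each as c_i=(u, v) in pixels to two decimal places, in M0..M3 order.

c0=(365.46, 114.45) c1=(462.20, 116.40) c2=(479.18, 35.96) c3=(374.52, 33.11)

Intrinsics K: fx=789.0, fy=676.4, cx=322.7, cy=233.2
Marker side s = 0.133 m; corners in marker frame (Z=0):
  M0 = (-0.0665, +0.0665, 0)
  M1 = (+0.0665, +0.0665, 0)
  M2 = (+0.0665, -0.0665, 0)
  M3 = (-0.0665, -0.0665, 0)
rvec = (0.6701, -0.0625, 0.0339), |rvec| = θ = 0.67386 rad = 38.609°
Rodrigues: sinθ=0.62401, 1−cosθ=0.21858; R = I + sinθ·[k]× + (1−cosθ)·[k]×²:
    [+0.99757 -0.05155 -0.04694]
    [+0.01123 +0.78330 -0.62154]
    [+0.06881 +0.61950 +0.78197]
t = (0.1277, -0.2390, 1.0323) m
M0: Pc = R·M0+t = (+0.05793, -0.18766, +1.06892); u = 789.0·(+0.05793)/1.06892 + 322.7 = 365.4624, v = 676.4·(-0.18766)/1.06892 + 233.2 = 114.4526
M1: Pc = R·M1+t = (+0.19061, -0.18616, +1.07807); u = 789.0·(+0.19061)/1.07807 + 322.7 = 462.2001, v = 676.4·(-0.18616)/1.07807 + 233.2 = 116.3979
M2: Pc = R·M2+t = (+0.19747, -0.29034, +0.99568); u = 789.0·(+0.19747)/0.99568 + 322.7 = 479.1771, v = 676.4·(-0.29034)/0.99568 + 233.2 = 35.9601
M3: Pc = R·M3+t = (+0.06479, -0.29184, +0.98653); u = 789.0·(+0.06479)/0.98653 + 322.7 = 374.5175, v = 676.4·(-0.29184)/0.98653 + 233.2 = 33.1061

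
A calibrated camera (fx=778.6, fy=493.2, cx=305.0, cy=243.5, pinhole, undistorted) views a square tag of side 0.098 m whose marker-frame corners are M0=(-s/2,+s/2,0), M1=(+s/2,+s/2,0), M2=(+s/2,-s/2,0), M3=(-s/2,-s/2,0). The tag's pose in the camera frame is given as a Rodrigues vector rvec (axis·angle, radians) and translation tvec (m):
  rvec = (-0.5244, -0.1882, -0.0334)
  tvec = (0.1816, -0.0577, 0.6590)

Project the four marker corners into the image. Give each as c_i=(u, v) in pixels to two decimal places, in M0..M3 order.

Intrinsics K: fx=778.6, fy=493.2, cx=305.0, cy=243.5
Marker side s = 0.098 m; corners in marker frame (Z=0):
  M0 = (-0.0490, +0.0490, 0)
  M1 = (+0.0490, +0.0490, 0)
  M2 = (+0.0490, -0.0490, 0)
  M3 = (-0.0490, -0.0490, 0)
rvec = (-0.5244, -0.1882, -0.0334), |rvec| = θ = 0.55815 rad = 31.980°
Rodrigues: sinθ=0.52962, 1−cosθ=0.15176; R = I + sinθ·[k]× + (1−cosθ)·[k]×²:
    [+0.98220 +0.07977 -0.17005]
    [+0.01639 +0.86549 +0.50066]
    [+0.18711 -0.49453 +0.84878]
t = (0.1816, -0.0577, 0.6590) m
M0: Pc = R·M0+t = (+0.13738, -0.01609, +0.62560); u = 778.6·(+0.13738)/0.62560 + 305.0 = 475.9796, v = 493.2·(-0.01609)/0.62560 + 243.5 = 230.8122
M1: Pc = R·M1+t = (+0.23364, -0.01449, +0.64394); u = 778.6·(+0.23364)/0.64394 + 305.0 = 587.4961, v = 493.2·(-0.01449)/0.64394 + 243.5 = 232.4034
M2: Pc = R·M2+t = (+0.22582, -0.09931, +0.69240); u = 778.6·(+0.22582)/0.69240 + 305.0 = 558.9322, v = 493.2·(-0.09931)/0.69240 + 243.5 = 172.7638
M3: Pc = R·M3+t = (+0.12956, -0.10091, +0.67406); u = 778.6·(+0.12956)/0.67406 + 305.0 = 454.6565, v = 493.2·(-0.10091)/0.67406 + 243.5 = 169.6645

c0=(475.98, 230.81) c1=(587.50, 232.40) c2=(558.93, 172.76) c3=(454.66, 169.66)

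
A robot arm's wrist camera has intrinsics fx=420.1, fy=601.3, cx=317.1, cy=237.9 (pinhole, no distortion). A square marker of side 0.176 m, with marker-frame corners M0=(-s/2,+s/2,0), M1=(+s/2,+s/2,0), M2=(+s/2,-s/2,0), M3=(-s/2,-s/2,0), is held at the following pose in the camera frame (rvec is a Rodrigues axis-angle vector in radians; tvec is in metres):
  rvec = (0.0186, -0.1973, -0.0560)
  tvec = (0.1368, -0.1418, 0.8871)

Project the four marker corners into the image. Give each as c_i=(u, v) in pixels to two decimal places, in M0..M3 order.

Intrinsics K: fx=420.1, fy=601.3, cx=317.1, cy=237.9
Marker side s = 0.176 m; corners in marker frame (Z=0):
  M0 = (-0.0880, +0.0880, 0)
  M1 = (+0.0880, +0.0880, 0)
  M2 = (+0.0880, -0.0880, 0)
  M3 = (-0.0880, -0.0880, 0)
rvec = (0.0186, -0.1973, -0.0560), |rvec| = θ = 0.20594 rad = 11.799°
Rodrigues: sinθ=0.20448, 1−cosθ=0.02113; R = I + sinθ·[k]× + (1−cosθ)·[k]×²:
    [+0.97904 +0.05378 -0.19643]
    [-0.05743 +0.99827 -0.01296]
    [+0.19539 +0.02397 +0.98043]
t = (0.1368, -0.1418, 0.8871) m
M0: Pc = R·M0+t = (+0.05538, -0.04890, +0.87202); u = 420.1·(+0.05538)/0.87202 + 317.1 = 343.7781, v = 601.3·(-0.04890)/0.87202 + 237.9 = 204.1819
M1: Pc = R·M1+t = (+0.22769, -0.05901, +0.90640); u = 420.1·(+0.22769)/0.90640 + 317.1 = 422.6288, v = 601.3·(-0.05901)/0.90640 + 237.9 = 198.7554
M2: Pc = R·M2+t = (+0.21822, -0.23470, +0.90218); u = 420.1·(+0.21822)/0.90218 + 317.1 = 418.7152, v = 601.3·(-0.23470)/0.90218 + 237.9 = 81.4730
M3: Pc = R·M3+t = (+0.04591, -0.22459, +0.86780); u = 420.1·(+0.04591)/0.86780 + 317.1 = 339.3260, v = 601.3·(-0.22459)/0.86780 + 237.9 = 82.2783

c0=(343.78, 204.18) c1=(422.63, 198.76) c2=(418.72, 81.47) c3=(339.33, 82.28)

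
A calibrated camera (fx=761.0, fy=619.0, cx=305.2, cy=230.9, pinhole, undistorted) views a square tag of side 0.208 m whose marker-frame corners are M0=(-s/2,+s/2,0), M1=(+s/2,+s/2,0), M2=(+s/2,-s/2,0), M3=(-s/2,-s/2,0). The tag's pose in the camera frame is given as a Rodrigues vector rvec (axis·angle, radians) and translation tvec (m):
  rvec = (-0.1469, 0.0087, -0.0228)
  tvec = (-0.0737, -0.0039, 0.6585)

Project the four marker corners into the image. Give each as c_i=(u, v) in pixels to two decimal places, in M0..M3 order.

Intrinsics K: fx=761.0, fy=619.0, cx=305.2, cy=230.9
Marker side s = 0.208 m; corners in marker frame (Z=0):
  M0 = (-0.1040, +0.1040, 0)
  M1 = (+0.1040, +0.1040, 0)
  M2 = (+0.1040, -0.1040, 0)
  M3 = (-0.1040, -0.1040, 0)
rvec = (-0.1469, 0.0087, -0.0228), |rvec| = θ = 0.14891 rad = 8.532°
Rodrigues: sinθ=0.14836, 1−cosθ=0.01107; R = I + sinθ·[k]× + (1−cosθ)·[k]×²:
    [+0.99970 +0.02208 +0.01034]
    [-0.02335 +0.98897 +0.14626]
    [-0.00700 -0.14646 +0.98919]
t = (-0.0737, -0.0039, 0.6585) m
M0: Pc = R·M0+t = (-0.17537, +0.10138, +0.64400); u = 761.0·(-0.17537)/0.64400 + 305.2 = 97.9645, v = 619.0·(+0.10138)/0.64400 + 230.9 = 328.3467
M1: Pc = R·M1+t = (+0.03257, +0.09652, +0.64254); u = 761.0·(+0.03257)/0.64254 + 305.2 = 343.7689, v = 619.0·(+0.09652)/0.64254 + 230.9 = 323.8878
M2: Pc = R·M2+t = (+0.02797, -0.10918, +0.67300); u = 761.0·(+0.02797)/0.67300 + 305.2 = 336.8305, v = 619.0·(-0.10918)/0.67300 + 230.9 = 130.4793
M3: Pc = R·M3+t = (-0.17997, -0.10432, +0.67446); u = 761.0·(-0.17997)/0.67446 + 305.2 = 102.1432, v = 619.0·(-0.10432)/0.67446 + 230.9 = 135.1541

c0=(97.96, 328.35) c1=(343.77, 323.89) c2=(336.83, 130.48) c3=(102.14, 135.15)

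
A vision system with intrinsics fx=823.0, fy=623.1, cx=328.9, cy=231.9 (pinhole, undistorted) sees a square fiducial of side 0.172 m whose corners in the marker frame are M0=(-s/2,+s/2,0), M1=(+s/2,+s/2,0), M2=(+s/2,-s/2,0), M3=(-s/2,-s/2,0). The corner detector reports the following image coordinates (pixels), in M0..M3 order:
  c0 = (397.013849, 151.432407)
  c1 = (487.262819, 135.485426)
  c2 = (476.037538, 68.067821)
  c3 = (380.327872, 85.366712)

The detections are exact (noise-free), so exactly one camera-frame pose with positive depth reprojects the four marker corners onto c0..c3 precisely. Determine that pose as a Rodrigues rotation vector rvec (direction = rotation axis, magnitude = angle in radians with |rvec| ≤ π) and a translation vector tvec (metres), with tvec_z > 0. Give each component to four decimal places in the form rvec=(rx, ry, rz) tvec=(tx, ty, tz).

Intrinsics K: fx=823.0, fy=623.1, cx=328.9, cy=231.9
Marker side s = 0.172 m; corners in marker frame (Z=0):
  M0 = (-0.0860, +0.0860, 0)
  M1 = (+0.0860, +0.0860, 0)
  M2 = (+0.0860, -0.0860, 0)
  M3 = (-0.0860, -0.0860, 0)
Detected image corners:
  c0 = (397.013849, 151.432407) px
  c1 = (487.262819, 135.485426) px
  c2 = (476.037538, 68.067821) px
  c3 = (380.327872, 85.366712) px
Planar DLT: solve 8×8 A·h = b for H (H[2,2]=1):
  H  [+526.37837 +231.82834 +435.24215]
  H  [-100.00053 +426.13350 +111.10416]
  H  [-0.03154 +0.34619 +1.00000]
B = K⁻¹H; ‖b₁‖=0.669682, ‖b₂‖=0.669682; λ = 2/(‖b₁‖+‖b₂‖) = 1.493246, sign → tz>0 ⇒ λ=+1.493246
r₁ = λ·B[:,0] = (+0.97388,-0.22212,-0.04710); r₂ = λ·B[:,1] = (+0.21404,+0.82883,+0.51695)
r₃ = r₁×r₂ = (-0.07578,-0.51353,+0.85472); SVD([r₁ r₂ r₃]) → R = UVᵀ:
  R  [+0.97388 +0.21404 -0.07578]
  R  [-0.22212 +0.82883 -0.51353]
  R  [-0.04710 +0.51695 +0.85472]
t = (+0.19295, -0.28948, +1.49325) m
tr R = 2.657430; θ = arccos((tr R − 1)/2) = 0.593989 rad = 34.033°
axis k = ((R−Rᵀ)₃₂, (R−Rᵀ)₁₃, (R−Rᵀ)₂₁) / (2 sinθ) = (+0.920604, -0.025624, -0.389655)
rvec = θ·k = (+0.546829, -0.015220, -0.231451)

rvec=(0.5468, -0.0152, -0.2315) tvec=(0.1929, -0.2895, 1.4932)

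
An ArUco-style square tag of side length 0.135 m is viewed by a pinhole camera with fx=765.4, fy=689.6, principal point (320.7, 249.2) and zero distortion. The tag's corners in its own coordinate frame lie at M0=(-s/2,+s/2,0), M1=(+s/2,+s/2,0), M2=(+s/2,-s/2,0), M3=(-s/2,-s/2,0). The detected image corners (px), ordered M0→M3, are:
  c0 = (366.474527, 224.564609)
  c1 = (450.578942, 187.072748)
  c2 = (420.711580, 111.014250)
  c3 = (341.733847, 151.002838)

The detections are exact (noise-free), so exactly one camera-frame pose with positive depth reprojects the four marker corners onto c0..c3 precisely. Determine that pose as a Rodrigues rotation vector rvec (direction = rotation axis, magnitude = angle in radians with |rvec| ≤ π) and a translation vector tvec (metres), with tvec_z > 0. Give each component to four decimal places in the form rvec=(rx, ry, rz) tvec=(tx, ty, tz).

rvec=(-0.2827, 0.5369, -0.3496) tvec=(0.1020, -0.1262, 1.0732)

Intrinsics K: fx=765.4, fy=689.6, cx=320.7, cy=249.2
Marker side s = 0.135 m; corners in marker frame (Z=0):
  M0 = (-0.0675, +0.0675, 0)
  M1 = (+0.0675, +0.0675, 0)
  M2 = (+0.0675, -0.0675, 0)
  M3 = (-0.0675, -0.0675, 0)
Detected image corners:
  c0 = (366.474527, 224.564609) px
  c1 = (450.578942, 187.072748) px
  c2 = (420.711580, 111.014250) px
  c3 = (341.733847, 151.002838) px
Planar DLT: solve 8×8 A·h = b for H (H[2,2]=1):
  H  [+439.23637 +72.85064 +393.42856]
  H  [-357.26482 +498.92733 +168.13382]
  H  [-0.41622 -0.32635 +1.00000]
B = K⁻¹H; ‖b₁‖=0.931830, ‖b₂‖=0.931830; λ = 2/(‖b₁‖+‖b₂‖) = 1.073158, sign → tz>0 ⇒ λ=+1.073158
r₁ = λ·B[:,0] = (+0.80300,-0.39457,-0.44667); r₂ = λ·B[:,1] = (+0.24889,+0.90299,-0.35023)
r₃ = r₁×r₂ = (+0.54152,+0.17006,+0.82330); SVD([r₁ r₂ r₃]) → R = UVᵀ:
  R  [+0.80300 +0.24889 +0.54152]
  R  [-0.39457 +0.90299 +0.17006]
  R  [-0.44667 -0.35023 +0.82330]
t = (+0.10197, -0.12616, +1.07316) m
tr R = 2.529297; θ = arccos((tr R − 1)/2) = 0.700300 rad = 40.124°
axis k = ((R−Rᵀ)₃₂, (R−Rᵀ)₁₃, (R−Rᵀ)₂₁) / (2 sinθ) = (-0.403671, +0.766695, -0.499228)
rvec = θ·k = (-0.282691, +0.536917, -0.349609)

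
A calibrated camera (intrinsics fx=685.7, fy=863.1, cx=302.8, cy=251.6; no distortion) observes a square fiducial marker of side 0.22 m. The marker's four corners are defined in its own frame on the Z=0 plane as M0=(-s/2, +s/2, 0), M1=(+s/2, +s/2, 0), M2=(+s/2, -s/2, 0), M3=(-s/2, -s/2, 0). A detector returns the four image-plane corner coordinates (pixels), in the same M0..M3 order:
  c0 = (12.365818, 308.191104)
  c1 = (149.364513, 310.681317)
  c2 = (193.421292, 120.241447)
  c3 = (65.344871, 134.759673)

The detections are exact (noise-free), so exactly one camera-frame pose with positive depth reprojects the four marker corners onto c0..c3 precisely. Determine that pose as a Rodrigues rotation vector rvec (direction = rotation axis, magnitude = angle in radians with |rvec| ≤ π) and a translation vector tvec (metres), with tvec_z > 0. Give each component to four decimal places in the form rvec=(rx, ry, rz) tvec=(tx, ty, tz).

rvec=(-0.4735, 0.4091, 0.0836) tvec=(-0.2655, -0.0398, 0.9120)

Intrinsics K: fx=685.7, fy=863.1, cx=302.8, cy=251.6
Marker side s = 0.22 m; corners in marker frame (Z=0):
  M0 = (-0.1100, +0.1100, 0)
  M1 = (+0.1100, +0.1100, 0)
  M2 = (+0.1100, -0.1100, 0)
  M3 = (-0.1100, -0.1100, 0)
Detected image corners:
  c0 = (12.365818, 308.191104) px
  c1 = (149.364513, 310.681317) px
  c2 = (193.421292, 120.241447) px
  c3 = (65.344871, 134.759673) px
Planar DLT: solve 8×8 A·h = b for H (H[2,2]=1):
  H  [+555.10673 -270.63272 +103.16067]
  H  [-125.53215 +723.03831 +213.93899]
  H  [-0.44038 -0.46720 +1.00000]
B = K⁻¹H; ‖b₁‖=1.096483, ‖b₂‖=1.096483; λ = 2/(‖b₁‖+‖b₂‖) = 0.912007, sign → tz>0 ⇒ λ=+0.912007
r₁ = λ·B[:,0] = (+0.91567,-0.01557,-0.40163); r₂ = λ·B[:,1] = (-0.17179,+0.88822,-0.42609)
r₃ = r₁×r₂ = (+0.36337,+0.45916,+0.81064); SVD([r₁ r₂ r₃]) → R = UVᵀ:
  R  [+0.91567 -0.17179 +0.36337]
  R  [-0.01557 +0.88822 +0.45916]
  R  [-0.40163 -0.42609 +0.81064]
t = (-0.26553, -0.03980, +0.91201) m
tr R = 2.614528; θ = arccos((tr R − 1)/2) = 0.631295 rad = 36.171°
axis k = ((R−Rᵀ)₃₂, (R−Rᵀ)₁₃, (R−Rᵀ)₂₁) / (2 sinθ) = (-0.749971, +0.648094, +0.132351)
rvec = θ·k = (-0.473453, +0.409138, +0.083553)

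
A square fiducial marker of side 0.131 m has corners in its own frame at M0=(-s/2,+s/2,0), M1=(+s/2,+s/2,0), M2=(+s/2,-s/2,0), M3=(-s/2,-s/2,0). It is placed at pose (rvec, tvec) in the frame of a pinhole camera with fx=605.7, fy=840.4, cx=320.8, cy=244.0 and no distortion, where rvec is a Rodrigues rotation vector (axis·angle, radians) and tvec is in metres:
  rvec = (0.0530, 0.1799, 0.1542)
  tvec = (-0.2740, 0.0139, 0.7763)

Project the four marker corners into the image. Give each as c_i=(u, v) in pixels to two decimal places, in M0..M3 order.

c0=(55.16, 316.39) c1=(147.56, 341.06) c2=(161.01, 199.33) c3=(67.20, 178.51)

Intrinsics K: fx=605.7, fy=840.4, cx=320.8, cy=244.0
Marker side s = 0.131 m; corners in marker frame (Z=0):
  M0 = (-0.0655, +0.0655, 0)
  M1 = (+0.0655, +0.0655, 0)
  M2 = (+0.0655, -0.0655, 0)
  M3 = (-0.0655, -0.0655, 0)
rvec = (0.0530, 0.1799, 0.1542), |rvec| = θ = 0.24280 rad = 13.911°
Rodrigues: sinθ=0.24042, 1−cosθ=0.02933; R = I + sinθ·[k]× + (1−cosθ)·[k]×²:
    [+0.97207 -0.14795 +0.18220]
    [+0.15743 +0.98677 -0.03868]
    [-0.17407 +0.06628 +0.98250]
t = (-0.2740, 0.0139, 0.7763) m
M0: Pc = R·M0+t = (-0.34736, +0.06822, +0.79204); u = 605.7·(-0.34736)/0.79204 + 320.8 = 55.1624, v = 840.4·(+0.06822)/0.79204 + 244.0 = 316.3868
M1: Pc = R·M1+t = (-0.22002, +0.08885, +0.76924); u = 605.7·(-0.22002)/0.76924 + 320.8 = 147.5561, v = 840.4·(+0.08885)/0.76924 + 244.0 = 341.0643
M2: Pc = R·M2+t = (-0.20064, -0.04042, +0.76056); u = 605.7·(-0.20064)/0.76056 + 320.8 = 161.0129, v = 840.4·(-0.04042)/0.76056 + 244.0 = 199.3349
M3: Pc = R·M3+t = (-0.32798, -0.06105, +0.78336); u = 605.7·(-0.32798)/0.78336 + 320.8 = 67.2034, v = 840.4·(-0.06105)/0.78336 + 244.0 = 178.5096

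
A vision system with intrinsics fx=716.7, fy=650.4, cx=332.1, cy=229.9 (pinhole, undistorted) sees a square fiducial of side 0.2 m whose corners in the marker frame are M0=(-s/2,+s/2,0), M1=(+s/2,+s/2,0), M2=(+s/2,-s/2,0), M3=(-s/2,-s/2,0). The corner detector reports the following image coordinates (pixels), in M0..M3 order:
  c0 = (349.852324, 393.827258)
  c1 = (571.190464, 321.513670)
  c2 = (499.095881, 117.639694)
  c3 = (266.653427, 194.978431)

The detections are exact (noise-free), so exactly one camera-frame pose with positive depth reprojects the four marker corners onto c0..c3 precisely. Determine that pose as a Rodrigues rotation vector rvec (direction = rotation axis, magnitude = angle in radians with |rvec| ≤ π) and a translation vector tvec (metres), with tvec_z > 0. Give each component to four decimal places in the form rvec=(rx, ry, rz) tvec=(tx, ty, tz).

rvec=(0.1539, -0.0090, -0.3506) tvec=(0.0749, 0.0272, 0.5952)

Intrinsics K: fx=716.7, fy=650.4, cx=332.1, cy=229.9
Marker side s = 0.2 m; corners in marker frame (Z=0):
  M0 = (-0.1000, +0.1000, 0)
  M1 = (+0.1000, +0.1000, 0)
  M2 = (+0.1000, -0.1000, 0)
  M3 = (-0.1000, -0.1000, 0)
Detected image corners:
  c0 = (349.852324, 393.827258) px
  c1 = (571.190464, 321.513670) px
  c2 = (499.095881, 117.639694) px
  c3 = (266.653427, 194.978431) px
Planar DLT: solve 8×8 A·h = b for H (H[2,2]=1):
  H  [+1121.08112 +495.84276 +422.34731]
  H  [-381.52723 +1072.29723 +259.66929]
  H  [-0.03003 +0.25498 +1.00000]
B = K⁻¹H; ‖b₁‖=1.680236, ‖b₂‖=1.680236; λ = 2/(‖b₁‖+‖b₂‖) = 0.595154, sign → tz>0 ⇒ λ=+0.595154
r₁ = λ·B[:,0] = (+0.93924,-0.34280,-0.01787); r₂ = λ·B[:,1] = (+0.34143,+0.92757,+0.15175)
r₃ = r₁×r₂ = (-0.03545,-0.14863,+0.98826); SVD([r₁ r₂ r₃]) → R = UVᵀ:
  R  [+0.93924 +0.34143 -0.03545]
  R  [-0.34280 +0.92757 -0.14863]
  R  [-0.01787 +0.15175 +0.98826]
t = (+0.07494, +0.02724, +0.59515) m
tr R = 2.855068; θ = arccos((tr R − 1)/2) = 0.383036 rad = 21.946°
axis k = ((R−Rᵀ)₃₂, (R−Rᵀ)₁₃, (R−Rᵀ)₂₁) / (2 sinθ) = (+0.401870, -0.023511, -0.915395)
rvec = θ·k = (+0.153931, -0.009006, -0.350630)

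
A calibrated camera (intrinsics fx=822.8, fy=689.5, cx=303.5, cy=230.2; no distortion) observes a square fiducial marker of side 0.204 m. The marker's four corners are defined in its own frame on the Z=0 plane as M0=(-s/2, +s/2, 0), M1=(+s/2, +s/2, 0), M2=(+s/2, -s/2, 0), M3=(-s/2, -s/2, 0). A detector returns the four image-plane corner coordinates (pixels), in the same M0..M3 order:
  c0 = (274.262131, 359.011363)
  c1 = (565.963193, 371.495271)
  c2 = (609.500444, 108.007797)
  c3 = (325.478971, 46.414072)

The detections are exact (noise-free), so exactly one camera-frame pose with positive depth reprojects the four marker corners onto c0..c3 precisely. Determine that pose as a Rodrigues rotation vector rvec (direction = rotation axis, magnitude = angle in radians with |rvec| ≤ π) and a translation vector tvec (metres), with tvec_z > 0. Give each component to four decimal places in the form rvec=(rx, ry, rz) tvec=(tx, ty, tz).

Intrinsics K: fx=822.8, fy=689.5, cx=303.5, cy=230.2
Marker side s = 0.204 m; corners in marker frame (Z=0):
  M0 = (-0.1020, +0.1020, 0)
  M1 = (+0.1020, +0.1020, 0)
  M2 = (+0.1020, -0.1020, 0)
  M3 = (-0.1020, -0.1020, 0)
Detected image corners:
  c0 = (274.262131, 359.011363) px
  c1 = (565.963193, 371.495271) px
  c2 = (609.500444, 108.007797) px
  c3 = (325.478971, 46.414072) px
Planar DLT: solve 8×8 A·h = b for H (H[2,2]=1):
  H  [+1781.63008 -227.69221 +456.04236]
  H  [+366.18959 +1403.19013 +222.90674]
  H  [+0.83491 +0.00664 +1.00000]
B = K⁻¹H; ‖b₁‖=2.051959, ‖b₂‖=2.051959; λ = 2/(‖b₁‖+‖b₂‖) = 0.487339, sign → tz>0 ⇒ λ=+0.487339
r₁ = λ·B[:,0] = (+0.90516,+0.12298,+0.40688); r₂ = λ·B[:,1] = (-0.13605,+0.99070,+0.00323)
r₃ = r₁×r₂ = (-0.40270,-0.05829,+0.91347); SVD([r₁ r₂ r₃]) → R = UVᵀ:
  R  [+0.90516 -0.13605 -0.40270]
  R  [+0.12298 +0.99070 -0.05829]
  R  [+0.40688 +0.00323 +0.91347]
t = (+0.09035, -0.00515, +0.48734) m
tr R = 2.809335; θ = arccos((tr R − 1)/2) = 0.440197 rad = 25.221°
axis k = ((R−Rᵀ)₃₂, (R−Rᵀ)₁₃, (R−Rᵀ)₂₁) / (2 sinθ) = (+0.072186, -0.949951, +0.303945)
rvec = θ·k = (+0.031776, -0.418166, +0.133796)

rvec=(0.0318, -0.4182, 0.1338) tvec=(0.0903, -0.0052, 0.4873)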